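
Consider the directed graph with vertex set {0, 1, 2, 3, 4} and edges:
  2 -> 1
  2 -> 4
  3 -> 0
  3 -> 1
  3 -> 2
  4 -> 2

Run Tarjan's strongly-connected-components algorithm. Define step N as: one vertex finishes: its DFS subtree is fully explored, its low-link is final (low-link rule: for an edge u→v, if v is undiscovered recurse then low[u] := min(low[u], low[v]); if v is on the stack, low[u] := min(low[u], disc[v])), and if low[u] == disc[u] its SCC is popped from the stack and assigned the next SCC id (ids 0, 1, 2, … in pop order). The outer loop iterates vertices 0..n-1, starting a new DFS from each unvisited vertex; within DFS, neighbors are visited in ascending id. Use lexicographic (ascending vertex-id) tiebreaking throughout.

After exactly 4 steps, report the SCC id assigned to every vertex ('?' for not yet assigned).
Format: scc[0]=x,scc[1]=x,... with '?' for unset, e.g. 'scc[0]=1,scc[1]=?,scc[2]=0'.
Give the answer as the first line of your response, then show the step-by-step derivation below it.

scc[0]=0,scc[1]=1,scc[2]=2,scc[3]=?,scc[4]=2

step 1: low=(low[0]=0,low[1]=?,low[2]=?,low[3]=?,low[4]=?); scc=(scc[0]=0,scc[1]=?,scc[2]=?,scc[3]=?,scc[4]=?)
step 2: low=(low[0]=0,low[1]=1,low[2]=?,low[3]=?,low[4]=?); scc=(scc[0]=0,scc[1]=1,scc[2]=?,scc[3]=?,scc[4]=?)
step 3: low=(low[0]=0,low[1]=1,low[2]=2,low[3]=?,low[4]=2); scc=(scc[0]=0,scc[1]=1,scc[2]=?,scc[3]=?,scc[4]=?)
step 4: low=(low[0]=0,low[1]=1,low[2]=2,low[3]=?,low[4]=2); scc=(scc[0]=0,scc[1]=1,scc[2]=2,scc[3]=?,scc[4]=2)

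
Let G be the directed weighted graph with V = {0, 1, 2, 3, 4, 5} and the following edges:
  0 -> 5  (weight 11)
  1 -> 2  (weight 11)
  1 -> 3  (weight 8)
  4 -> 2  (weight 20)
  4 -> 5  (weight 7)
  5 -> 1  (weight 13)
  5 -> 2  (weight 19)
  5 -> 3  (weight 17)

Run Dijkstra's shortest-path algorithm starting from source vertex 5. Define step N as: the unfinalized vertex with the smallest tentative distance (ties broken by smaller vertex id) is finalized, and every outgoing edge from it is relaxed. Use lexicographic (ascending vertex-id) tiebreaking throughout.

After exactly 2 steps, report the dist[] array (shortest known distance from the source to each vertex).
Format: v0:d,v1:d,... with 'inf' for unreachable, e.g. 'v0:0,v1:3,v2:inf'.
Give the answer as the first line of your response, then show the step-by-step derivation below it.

v0:inf,v1:13,v2:19,v3:17,v4:inf,v5:0

step 1: dist = v0:inf,v1:13,v2:19,v3:17,v4:inf,v5:0
step 2: dist = v0:inf,v1:13,v2:19,v3:17,v4:inf,v5:0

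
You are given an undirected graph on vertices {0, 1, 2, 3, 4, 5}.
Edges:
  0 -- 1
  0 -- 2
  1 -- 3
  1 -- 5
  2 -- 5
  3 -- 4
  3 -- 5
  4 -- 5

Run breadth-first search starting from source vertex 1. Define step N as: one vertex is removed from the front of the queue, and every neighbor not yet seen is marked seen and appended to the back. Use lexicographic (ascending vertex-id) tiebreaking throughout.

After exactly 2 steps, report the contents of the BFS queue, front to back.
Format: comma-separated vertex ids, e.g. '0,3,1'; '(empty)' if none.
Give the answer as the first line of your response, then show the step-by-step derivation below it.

3,5,2

step 1: dequeue 1; queue=[0,3,5]; order=1
step 2: dequeue 0; queue=[3,5,2]; order=1,0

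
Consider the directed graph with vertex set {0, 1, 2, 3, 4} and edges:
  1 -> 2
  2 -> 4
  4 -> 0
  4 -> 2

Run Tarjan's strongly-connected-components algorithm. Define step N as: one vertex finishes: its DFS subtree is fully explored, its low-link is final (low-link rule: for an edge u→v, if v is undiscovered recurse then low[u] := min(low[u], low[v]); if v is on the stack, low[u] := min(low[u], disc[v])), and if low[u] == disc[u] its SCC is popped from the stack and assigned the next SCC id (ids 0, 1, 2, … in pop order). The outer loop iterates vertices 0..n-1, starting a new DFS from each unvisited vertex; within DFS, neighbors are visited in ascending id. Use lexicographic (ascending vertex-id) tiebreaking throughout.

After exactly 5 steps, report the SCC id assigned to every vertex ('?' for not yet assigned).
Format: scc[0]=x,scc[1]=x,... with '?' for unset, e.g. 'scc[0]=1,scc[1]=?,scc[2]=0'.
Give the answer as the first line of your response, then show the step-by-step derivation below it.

scc[0]=0,scc[1]=2,scc[2]=1,scc[3]=3,scc[4]=1

step 1: low=(low[0]=0,low[1]=?,low[2]=?,low[3]=?,low[4]=?); scc=(scc[0]=0,scc[1]=?,scc[2]=?,scc[3]=?,scc[4]=?)
step 2: low=(low[0]=0,low[1]=1,low[2]=2,low[3]=?,low[4]=2); scc=(scc[0]=0,scc[1]=?,scc[2]=?,scc[3]=?,scc[4]=?)
step 3: low=(low[0]=0,low[1]=1,low[2]=2,low[3]=?,low[4]=2); scc=(scc[0]=0,scc[1]=?,scc[2]=1,scc[3]=?,scc[4]=1)
step 4: low=(low[0]=0,low[1]=1,low[2]=2,low[3]=?,low[4]=2); scc=(scc[0]=0,scc[1]=2,scc[2]=1,scc[3]=?,scc[4]=1)
step 5: low=(low[0]=0,low[1]=1,low[2]=2,low[3]=4,low[4]=2); scc=(scc[0]=0,scc[1]=2,scc[2]=1,scc[3]=3,scc[4]=1)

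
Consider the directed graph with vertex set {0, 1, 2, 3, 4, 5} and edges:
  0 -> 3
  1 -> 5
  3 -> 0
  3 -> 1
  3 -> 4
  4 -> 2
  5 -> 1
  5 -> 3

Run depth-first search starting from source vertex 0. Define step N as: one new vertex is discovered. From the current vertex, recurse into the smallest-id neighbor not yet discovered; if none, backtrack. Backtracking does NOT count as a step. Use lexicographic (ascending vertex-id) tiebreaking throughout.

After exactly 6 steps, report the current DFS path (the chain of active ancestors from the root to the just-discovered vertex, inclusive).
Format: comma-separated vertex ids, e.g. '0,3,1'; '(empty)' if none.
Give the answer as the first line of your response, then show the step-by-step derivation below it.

0,3,4,2

step 1: discover 0; path=0; order=0
step 2: discover 3; path=0>3; order=0,3
step 3: discover 1; path=0>3>1; order=0,3,1
step 4: discover 5; path=0>3>1>5; order=0,3,1,5
step 5: discover 4; path=0>3>4; order=0,3,1,5,4
step 6: discover 2; path=0>3>4>2; order=0,3,1,5,4,2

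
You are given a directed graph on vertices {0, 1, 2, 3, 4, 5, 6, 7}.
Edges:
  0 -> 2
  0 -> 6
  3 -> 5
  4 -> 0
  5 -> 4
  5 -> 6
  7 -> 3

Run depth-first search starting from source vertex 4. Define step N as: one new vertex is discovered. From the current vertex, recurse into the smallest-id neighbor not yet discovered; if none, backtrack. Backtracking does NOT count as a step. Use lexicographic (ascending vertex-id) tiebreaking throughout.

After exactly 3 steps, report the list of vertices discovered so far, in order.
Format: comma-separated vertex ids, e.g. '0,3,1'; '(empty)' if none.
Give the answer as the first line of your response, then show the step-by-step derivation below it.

4,0,2

step 1: discover 4; path=4; order=4
step 2: discover 0; path=4>0; order=4,0
step 3: discover 2; path=4>0>2; order=4,0,2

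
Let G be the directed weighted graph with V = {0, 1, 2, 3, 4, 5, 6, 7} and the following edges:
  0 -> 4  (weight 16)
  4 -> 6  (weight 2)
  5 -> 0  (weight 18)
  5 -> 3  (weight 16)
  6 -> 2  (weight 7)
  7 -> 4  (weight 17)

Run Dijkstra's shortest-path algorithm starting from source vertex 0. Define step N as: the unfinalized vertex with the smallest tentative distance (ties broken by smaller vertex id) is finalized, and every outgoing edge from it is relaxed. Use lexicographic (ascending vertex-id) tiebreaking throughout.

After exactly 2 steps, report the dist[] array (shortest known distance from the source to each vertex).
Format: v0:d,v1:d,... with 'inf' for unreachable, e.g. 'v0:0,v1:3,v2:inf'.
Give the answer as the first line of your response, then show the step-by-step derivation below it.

v0:0,v1:inf,v2:inf,v3:inf,v4:16,v5:inf,v6:18,v7:inf

step 1: dist = v0:0,v1:inf,v2:inf,v3:inf,v4:16,v5:inf,v6:inf,v7:inf
step 2: dist = v0:0,v1:inf,v2:inf,v3:inf,v4:16,v5:inf,v6:18,v7:inf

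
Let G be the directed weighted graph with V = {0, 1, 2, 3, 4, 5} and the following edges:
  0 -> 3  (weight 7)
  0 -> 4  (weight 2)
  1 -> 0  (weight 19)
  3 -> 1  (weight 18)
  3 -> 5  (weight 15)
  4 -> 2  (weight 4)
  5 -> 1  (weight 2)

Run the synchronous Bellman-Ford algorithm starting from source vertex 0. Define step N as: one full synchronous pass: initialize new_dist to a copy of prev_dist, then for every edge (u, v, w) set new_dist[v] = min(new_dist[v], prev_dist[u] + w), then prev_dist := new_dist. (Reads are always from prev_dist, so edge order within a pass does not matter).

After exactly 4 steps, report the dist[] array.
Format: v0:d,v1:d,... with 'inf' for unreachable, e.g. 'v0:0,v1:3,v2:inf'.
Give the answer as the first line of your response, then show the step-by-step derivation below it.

v0:0,v1:24,v2:6,v3:7,v4:2,v5:22

step 1: dist = v0:0,v1:inf,v2:inf,v3:7,v4:2,v5:inf
step 2: dist = v0:0,v1:25,v2:6,v3:7,v4:2,v5:22
step 3: dist = v0:0,v1:24,v2:6,v3:7,v4:2,v5:22
step 4: dist = v0:0,v1:24,v2:6,v3:7,v4:2,v5:22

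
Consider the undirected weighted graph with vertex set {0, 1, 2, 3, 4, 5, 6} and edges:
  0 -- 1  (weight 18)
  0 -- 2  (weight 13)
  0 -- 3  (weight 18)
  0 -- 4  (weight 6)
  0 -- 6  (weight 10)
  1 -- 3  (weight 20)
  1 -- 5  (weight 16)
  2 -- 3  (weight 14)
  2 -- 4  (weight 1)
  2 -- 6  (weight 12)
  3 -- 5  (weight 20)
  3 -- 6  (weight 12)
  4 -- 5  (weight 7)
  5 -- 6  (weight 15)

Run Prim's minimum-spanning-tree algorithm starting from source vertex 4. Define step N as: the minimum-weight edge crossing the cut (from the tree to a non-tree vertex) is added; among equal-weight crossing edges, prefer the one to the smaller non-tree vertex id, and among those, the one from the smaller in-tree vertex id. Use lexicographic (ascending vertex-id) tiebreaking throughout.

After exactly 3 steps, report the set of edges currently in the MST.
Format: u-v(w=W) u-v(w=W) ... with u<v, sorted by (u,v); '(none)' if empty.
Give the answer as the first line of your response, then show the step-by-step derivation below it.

0-4(w=6) 2-4(w=1) 4-5(w=7)

step 1: add edge 2-4 (w=1); MST = {2-4(w=1)}
step 2: add edge 0-4 (w=6); MST = {0-4(w=6) 2-4(w=1)}
step 3: add edge 4-5 (w=7); MST = {0-4(w=6) 2-4(w=1) 4-5(w=7)}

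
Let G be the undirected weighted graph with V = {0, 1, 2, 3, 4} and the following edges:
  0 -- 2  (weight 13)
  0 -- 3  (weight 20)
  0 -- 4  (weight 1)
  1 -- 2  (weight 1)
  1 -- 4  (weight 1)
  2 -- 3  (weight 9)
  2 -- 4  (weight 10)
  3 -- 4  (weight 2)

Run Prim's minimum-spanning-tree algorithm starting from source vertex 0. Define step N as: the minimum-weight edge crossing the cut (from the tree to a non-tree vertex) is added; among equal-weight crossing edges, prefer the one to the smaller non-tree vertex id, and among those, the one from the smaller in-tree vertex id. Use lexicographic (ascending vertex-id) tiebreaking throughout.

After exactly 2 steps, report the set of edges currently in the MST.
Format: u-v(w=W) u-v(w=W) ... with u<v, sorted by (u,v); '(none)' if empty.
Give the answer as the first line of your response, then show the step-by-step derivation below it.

0-4(w=1) 1-4(w=1)

step 1: add edge 0-4 (w=1); MST = {0-4(w=1)}
step 2: add edge 1-4 (w=1); MST = {0-4(w=1) 1-4(w=1)}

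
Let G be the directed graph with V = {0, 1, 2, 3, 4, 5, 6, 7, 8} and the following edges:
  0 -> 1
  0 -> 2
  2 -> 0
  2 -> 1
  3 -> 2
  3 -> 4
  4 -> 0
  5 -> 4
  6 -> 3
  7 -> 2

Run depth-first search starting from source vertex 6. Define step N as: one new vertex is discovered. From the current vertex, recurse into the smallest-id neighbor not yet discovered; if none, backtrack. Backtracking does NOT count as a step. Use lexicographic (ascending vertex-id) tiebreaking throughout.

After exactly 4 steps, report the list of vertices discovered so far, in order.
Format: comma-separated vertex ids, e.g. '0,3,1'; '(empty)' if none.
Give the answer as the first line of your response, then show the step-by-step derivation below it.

6,3,2,0

step 1: discover 6; path=6; order=6
step 2: discover 3; path=6>3; order=6,3
step 3: discover 2; path=6>3>2; order=6,3,2
step 4: discover 0; path=6>3>2>0; order=6,3,2,0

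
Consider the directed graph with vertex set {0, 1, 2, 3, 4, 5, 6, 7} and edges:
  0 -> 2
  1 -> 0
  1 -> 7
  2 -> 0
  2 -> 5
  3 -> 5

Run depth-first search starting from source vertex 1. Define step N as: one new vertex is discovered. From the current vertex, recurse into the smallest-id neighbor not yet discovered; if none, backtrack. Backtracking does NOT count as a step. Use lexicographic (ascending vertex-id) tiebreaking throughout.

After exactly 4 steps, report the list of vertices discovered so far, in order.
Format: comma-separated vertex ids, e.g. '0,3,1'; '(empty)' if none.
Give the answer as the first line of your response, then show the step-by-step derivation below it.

1,0,2,5

step 1: discover 1; path=1; order=1
step 2: discover 0; path=1>0; order=1,0
step 3: discover 2; path=1>0>2; order=1,0,2
step 4: discover 5; path=1>0>2>5; order=1,0,2,5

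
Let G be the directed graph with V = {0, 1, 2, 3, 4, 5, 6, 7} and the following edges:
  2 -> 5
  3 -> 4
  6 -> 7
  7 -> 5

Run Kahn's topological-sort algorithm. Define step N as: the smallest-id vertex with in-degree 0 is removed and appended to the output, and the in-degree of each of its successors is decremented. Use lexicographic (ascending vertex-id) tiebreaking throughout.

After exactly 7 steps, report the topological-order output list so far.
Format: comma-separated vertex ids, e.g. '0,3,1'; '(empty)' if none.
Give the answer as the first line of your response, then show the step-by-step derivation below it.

0,1,2,3,4,6,7

step 1: output 0; order=[0]; indeg=(0,0,0,0,1,2,0,1)
step 2: output 1; order=[0,1]; indeg=(0,0,0,0,1,2,0,1)
step 3: output 2; order=[0,1,2]; indeg=(0,0,0,0,1,1,0,1)
step 4: output 3; order=[0,1,2,3]; indeg=(0,0,0,0,0,1,0,1)
step 5: output 4; order=[0,1,2,3,4]; indeg=(0,0,0,0,0,1,0,1)
step 6: output 6; order=[0,1,2,3,4,6]; indeg=(0,0,0,0,0,1,0,0)
step 7: output 7; order=[0,1,2,3,4,6,7]; indeg=(0,0,0,0,0,0,0,0)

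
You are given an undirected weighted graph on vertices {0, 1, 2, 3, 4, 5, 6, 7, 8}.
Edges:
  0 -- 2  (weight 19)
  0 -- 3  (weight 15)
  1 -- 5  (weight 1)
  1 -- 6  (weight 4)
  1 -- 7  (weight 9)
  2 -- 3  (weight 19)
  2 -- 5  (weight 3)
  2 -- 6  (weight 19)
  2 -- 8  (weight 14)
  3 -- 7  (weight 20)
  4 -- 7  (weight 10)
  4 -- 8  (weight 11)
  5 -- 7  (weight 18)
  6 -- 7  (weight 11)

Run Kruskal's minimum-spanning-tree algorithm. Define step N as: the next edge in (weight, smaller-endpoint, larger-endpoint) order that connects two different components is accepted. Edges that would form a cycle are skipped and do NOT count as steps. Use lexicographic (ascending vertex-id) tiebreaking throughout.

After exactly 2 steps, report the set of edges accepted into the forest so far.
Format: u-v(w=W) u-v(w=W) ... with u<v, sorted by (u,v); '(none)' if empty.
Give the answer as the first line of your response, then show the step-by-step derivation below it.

1-5(w=1) 2-5(w=3)

step 1: add edge 1-5 (w=1); MST = {1-5(w=1)}
step 2: add edge 2-5 (w=3); MST = {1-5(w=1) 2-5(w=3)}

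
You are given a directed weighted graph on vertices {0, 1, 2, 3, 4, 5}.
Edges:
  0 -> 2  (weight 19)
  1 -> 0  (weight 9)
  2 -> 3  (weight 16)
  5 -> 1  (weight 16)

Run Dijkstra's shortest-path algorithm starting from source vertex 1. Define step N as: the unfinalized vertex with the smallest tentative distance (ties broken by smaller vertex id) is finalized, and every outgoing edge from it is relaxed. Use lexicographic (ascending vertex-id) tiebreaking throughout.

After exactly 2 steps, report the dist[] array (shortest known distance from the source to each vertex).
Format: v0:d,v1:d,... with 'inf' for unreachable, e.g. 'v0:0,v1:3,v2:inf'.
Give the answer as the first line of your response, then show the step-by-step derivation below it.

v0:9,v1:0,v2:28,v3:inf,v4:inf,v5:inf

step 1: dist = v0:9,v1:0,v2:inf,v3:inf,v4:inf,v5:inf
step 2: dist = v0:9,v1:0,v2:28,v3:inf,v4:inf,v5:inf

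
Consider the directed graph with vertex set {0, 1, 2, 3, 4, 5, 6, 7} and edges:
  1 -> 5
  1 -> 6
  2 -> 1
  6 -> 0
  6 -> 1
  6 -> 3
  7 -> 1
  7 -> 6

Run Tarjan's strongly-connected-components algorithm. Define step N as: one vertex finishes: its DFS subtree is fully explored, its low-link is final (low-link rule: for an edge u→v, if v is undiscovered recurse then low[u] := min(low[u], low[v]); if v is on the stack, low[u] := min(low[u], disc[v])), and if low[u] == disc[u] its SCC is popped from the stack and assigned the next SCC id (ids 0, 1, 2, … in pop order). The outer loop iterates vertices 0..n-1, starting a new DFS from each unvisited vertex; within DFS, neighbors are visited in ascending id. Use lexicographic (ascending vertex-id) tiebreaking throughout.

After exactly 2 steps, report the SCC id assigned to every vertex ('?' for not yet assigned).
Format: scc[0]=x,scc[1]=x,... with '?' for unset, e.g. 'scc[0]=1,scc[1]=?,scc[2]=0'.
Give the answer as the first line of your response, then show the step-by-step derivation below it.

scc[0]=0,scc[1]=?,scc[2]=?,scc[3]=?,scc[4]=?,scc[5]=1,scc[6]=?,scc[7]=?

step 1: low=(low[0]=0,low[1]=?,low[2]=?,low[3]=?,low[4]=?,low[5]=?,low[6]=?,low[7]=?); scc=(scc[0]=0,scc[1]=?,scc[2]=?,scc[3]=?,scc[4]=?,scc[5]=?,scc[6]=?,scc[7]=?)
step 2: low=(low[0]=0,low[1]=1,low[2]=?,low[3]=?,low[4]=?,low[5]=2,low[6]=?,low[7]=?); scc=(scc[0]=0,scc[1]=?,scc[2]=?,scc[3]=?,scc[4]=?,scc[5]=1,scc[6]=?,scc[7]=?)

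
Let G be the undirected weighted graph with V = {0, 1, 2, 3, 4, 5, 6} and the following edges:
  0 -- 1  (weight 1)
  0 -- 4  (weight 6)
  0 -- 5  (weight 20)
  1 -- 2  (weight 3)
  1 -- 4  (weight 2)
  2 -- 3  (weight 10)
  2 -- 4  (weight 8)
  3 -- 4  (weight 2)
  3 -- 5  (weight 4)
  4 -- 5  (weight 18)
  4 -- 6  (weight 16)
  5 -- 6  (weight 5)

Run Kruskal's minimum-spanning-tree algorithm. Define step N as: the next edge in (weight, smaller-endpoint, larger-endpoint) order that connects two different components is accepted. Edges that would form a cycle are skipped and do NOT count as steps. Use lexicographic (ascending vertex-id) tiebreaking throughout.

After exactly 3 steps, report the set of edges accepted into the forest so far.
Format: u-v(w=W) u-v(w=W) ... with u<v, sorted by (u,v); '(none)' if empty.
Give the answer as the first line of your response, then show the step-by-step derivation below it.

0-1(w=1) 1-4(w=2) 3-4(w=2)

step 1: add edge 0-1 (w=1); MST = {0-1(w=1)}
step 2: add edge 1-4 (w=2); MST = {0-1(w=1) 1-4(w=2)}
step 3: add edge 3-4 (w=2); MST = {0-1(w=1) 1-4(w=2) 3-4(w=2)}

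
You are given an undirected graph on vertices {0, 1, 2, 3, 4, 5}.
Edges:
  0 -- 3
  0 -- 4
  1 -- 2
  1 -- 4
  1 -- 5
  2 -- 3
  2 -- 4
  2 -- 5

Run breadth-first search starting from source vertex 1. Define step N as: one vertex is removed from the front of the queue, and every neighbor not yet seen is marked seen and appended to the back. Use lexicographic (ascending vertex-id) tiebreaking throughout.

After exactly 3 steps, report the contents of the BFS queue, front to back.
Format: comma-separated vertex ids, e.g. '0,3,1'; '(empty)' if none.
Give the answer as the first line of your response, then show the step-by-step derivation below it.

5,3,0

step 1: dequeue 1; queue=[2,4,5]; order=1
step 2: dequeue 2; queue=[4,5,3]; order=1,2
step 3: dequeue 4; queue=[5,3,0]; order=1,2,4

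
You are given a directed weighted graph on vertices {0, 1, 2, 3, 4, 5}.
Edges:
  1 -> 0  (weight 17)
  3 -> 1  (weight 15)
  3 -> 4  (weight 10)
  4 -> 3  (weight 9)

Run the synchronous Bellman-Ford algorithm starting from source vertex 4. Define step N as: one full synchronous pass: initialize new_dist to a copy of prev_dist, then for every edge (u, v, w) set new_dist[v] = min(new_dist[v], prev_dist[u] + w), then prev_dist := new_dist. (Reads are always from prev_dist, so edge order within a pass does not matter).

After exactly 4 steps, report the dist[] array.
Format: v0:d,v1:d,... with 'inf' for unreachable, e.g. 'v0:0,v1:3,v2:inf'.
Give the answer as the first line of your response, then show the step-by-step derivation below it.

v0:41,v1:24,v2:inf,v3:9,v4:0,v5:inf

step 1: dist = v0:inf,v1:inf,v2:inf,v3:9,v4:0,v5:inf
step 2: dist = v0:inf,v1:24,v2:inf,v3:9,v4:0,v5:inf
step 3: dist = v0:41,v1:24,v2:inf,v3:9,v4:0,v5:inf
step 4: dist = v0:41,v1:24,v2:inf,v3:9,v4:0,v5:inf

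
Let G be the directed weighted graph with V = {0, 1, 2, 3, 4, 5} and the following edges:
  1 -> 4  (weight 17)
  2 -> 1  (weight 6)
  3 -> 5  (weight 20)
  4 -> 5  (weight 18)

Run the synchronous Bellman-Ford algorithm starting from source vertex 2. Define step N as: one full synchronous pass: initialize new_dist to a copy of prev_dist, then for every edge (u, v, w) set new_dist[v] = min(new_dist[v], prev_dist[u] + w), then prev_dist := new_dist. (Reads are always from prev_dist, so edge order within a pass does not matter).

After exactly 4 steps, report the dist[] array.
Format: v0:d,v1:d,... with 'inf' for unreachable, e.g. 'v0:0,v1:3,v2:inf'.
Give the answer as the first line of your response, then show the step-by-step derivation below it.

v0:inf,v1:6,v2:0,v3:inf,v4:23,v5:41

step 1: dist = v0:inf,v1:6,v2:0,v3:inf,v4:inf,v5:inf
step 2: dist = v0:inf,v1:6,v2:0,v3:inf,v4:23,v5:inf
step 3: dist = v0:inf,v1:6,v2:0,v3:inf,v4:23,v5:41
step 4: dist = v0:inf,v1:6,v2:0,v3:inf,v4:23,v5:41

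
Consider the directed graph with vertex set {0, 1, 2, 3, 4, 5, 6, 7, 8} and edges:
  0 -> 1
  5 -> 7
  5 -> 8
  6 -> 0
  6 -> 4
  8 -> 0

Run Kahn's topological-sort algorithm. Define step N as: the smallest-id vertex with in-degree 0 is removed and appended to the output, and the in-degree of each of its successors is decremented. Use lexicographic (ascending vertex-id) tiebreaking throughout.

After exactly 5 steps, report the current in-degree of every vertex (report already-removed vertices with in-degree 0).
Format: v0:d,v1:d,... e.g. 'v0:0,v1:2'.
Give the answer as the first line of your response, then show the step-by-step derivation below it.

v0:1,v1:1,v2:0,v3:0,v4:0,v5:0,v6:0,v7:0,v8:0

step 1: output 2; order=[2]; indeg=(2,1,0,0,1,0,0,1,1)
step 2: output 3; order=[2,3]; indeg=(2,1,0,0,1,0,0,1,1)
step 3: output 5; order=[2,3,5]; indeg=(2,1,0,0,1,0,0,0,0)
step 4: output 6; order=[2,3,5,6]; indeg=(1,1,0,0,0,0,0,0,0)
step 5: output 4; order=[2,3,5,6,4]; indeg=(1,1,0,0,0,0,0,0,0)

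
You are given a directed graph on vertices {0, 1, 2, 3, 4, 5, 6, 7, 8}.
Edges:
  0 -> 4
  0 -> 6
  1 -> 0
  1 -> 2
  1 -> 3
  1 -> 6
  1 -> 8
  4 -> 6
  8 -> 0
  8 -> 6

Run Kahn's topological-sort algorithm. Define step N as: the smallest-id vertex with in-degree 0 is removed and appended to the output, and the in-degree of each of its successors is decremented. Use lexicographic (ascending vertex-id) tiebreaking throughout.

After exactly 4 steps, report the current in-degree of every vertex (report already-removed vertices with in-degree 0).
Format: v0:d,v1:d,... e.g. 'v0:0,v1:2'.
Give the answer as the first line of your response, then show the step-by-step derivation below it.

v0:1,v1:0,v2:0,v3:0,v4:1,v5:0,v6:3,v7:0,v8:0

step 1: output 1; order=[1]; indeg=(1,0,0,0,1,0,3,0,0)
step 2: output 2; order=[1,2]; indeg=(1,0,0,0,1,0,3,0,0)
step 3: output 3; order=[1,2,3]; indeg=(1,0,0,0,1,0,3,0,0)
step 4: output 5; order=[1,2,3,5]; indeg=(1,0,0,0,1,0,3,0,0)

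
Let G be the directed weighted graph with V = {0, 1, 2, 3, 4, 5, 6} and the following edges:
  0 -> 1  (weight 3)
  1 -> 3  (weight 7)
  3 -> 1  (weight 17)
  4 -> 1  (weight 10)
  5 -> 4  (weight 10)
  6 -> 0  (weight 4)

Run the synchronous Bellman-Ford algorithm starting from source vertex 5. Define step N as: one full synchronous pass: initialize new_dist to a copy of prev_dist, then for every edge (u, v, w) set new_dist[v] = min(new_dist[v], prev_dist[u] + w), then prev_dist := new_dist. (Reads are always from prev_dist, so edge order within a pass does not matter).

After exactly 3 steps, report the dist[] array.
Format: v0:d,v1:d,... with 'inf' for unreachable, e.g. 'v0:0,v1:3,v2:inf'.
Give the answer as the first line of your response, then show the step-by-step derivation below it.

v0:inf,v1:20,v2:inf,v3:27,v4:10,v5:0,v6:inf

step 1: dist = v0:inf,v1:inf,v2:inf,v3:inf,v4:10,v5:0,v6:inf
step 2: dist = v0:inf,v1:20,v2:inf,v3:inf,v4:10,v5:0,v6:inf
step 3: dist = v0:inf,v1:20,v2:inf,v3:27,v4:10,v5:0,v6:inf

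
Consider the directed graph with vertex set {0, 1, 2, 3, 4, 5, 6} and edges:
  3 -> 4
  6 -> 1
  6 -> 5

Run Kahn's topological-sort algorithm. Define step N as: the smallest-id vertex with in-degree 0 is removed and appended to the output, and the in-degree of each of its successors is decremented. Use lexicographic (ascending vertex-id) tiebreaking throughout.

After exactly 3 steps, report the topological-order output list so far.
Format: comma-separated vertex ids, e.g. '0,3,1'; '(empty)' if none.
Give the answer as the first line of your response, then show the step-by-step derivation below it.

0,2,3

step 1: output 0; order=[0]; indeg=(0,1,0,0,1,1,0)
step 2: output 2; order=[0,2]; indeg=(0,1,0,0,1,1,0)
step 3: output 3; order=[0,2,3]; indeg=(0,1,0,0,0,1,0)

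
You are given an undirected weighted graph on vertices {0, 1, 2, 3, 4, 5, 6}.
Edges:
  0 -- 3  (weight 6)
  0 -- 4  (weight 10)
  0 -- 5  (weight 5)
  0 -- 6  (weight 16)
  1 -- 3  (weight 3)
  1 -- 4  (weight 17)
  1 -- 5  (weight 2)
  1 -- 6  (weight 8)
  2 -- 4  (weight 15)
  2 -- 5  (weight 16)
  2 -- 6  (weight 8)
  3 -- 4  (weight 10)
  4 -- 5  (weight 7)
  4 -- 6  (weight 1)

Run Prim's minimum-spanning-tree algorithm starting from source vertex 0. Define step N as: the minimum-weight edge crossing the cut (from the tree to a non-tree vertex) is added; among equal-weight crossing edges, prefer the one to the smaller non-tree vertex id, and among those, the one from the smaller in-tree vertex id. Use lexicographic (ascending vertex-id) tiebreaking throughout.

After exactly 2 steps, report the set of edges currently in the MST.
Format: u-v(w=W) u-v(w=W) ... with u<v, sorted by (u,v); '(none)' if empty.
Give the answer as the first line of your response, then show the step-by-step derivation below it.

0-5(w=5) 1-5(w=2)

step 1: add edge 0-5 (w=5); MST = {0-5(w=5)}
step 2: add edge 1-5 (w=2); MST = {0-5(w=5) 1-5(w=2)}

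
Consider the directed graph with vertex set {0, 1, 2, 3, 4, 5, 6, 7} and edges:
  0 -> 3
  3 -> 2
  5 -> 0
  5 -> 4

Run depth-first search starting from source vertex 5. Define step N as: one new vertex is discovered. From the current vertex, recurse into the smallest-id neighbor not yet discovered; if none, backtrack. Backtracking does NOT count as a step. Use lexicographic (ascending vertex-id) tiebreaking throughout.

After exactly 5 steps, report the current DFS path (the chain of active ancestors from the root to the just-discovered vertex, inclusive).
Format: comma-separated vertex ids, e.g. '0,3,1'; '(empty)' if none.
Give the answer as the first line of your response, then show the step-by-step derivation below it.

5,4

step 1: discover 5; path=5; order=5
step 2: discover 0; path=5>0; order=5,0
step 3: discover 3; path=5>0>3; order=5,0,3
step 4: discover 2; path=5>0>3>2; order=5,0,3,2
step 5: discover 4; path=5>4; order=5,0,3,2,4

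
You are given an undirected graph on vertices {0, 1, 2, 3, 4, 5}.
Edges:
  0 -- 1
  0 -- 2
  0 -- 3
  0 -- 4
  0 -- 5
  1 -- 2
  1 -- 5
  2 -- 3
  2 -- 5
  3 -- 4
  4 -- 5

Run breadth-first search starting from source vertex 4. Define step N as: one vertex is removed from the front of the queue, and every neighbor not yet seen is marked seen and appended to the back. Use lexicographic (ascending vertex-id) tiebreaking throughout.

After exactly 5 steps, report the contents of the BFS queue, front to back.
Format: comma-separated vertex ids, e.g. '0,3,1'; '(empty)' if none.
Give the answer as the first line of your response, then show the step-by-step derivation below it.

2

step 1: dequeue 4; queue=[0,3,5]; order=4
step 2: dequeue 0; queue=[3,5,1,2]; order=4,0
step 3: dequeue 3; queue=[5,1,2]; order=4,0,3
step 4: dequeue 5; queue=[1,2]; order=4,0,3,5
step 5: dequeue 1; queue=[2]; order=4,0,3,5,1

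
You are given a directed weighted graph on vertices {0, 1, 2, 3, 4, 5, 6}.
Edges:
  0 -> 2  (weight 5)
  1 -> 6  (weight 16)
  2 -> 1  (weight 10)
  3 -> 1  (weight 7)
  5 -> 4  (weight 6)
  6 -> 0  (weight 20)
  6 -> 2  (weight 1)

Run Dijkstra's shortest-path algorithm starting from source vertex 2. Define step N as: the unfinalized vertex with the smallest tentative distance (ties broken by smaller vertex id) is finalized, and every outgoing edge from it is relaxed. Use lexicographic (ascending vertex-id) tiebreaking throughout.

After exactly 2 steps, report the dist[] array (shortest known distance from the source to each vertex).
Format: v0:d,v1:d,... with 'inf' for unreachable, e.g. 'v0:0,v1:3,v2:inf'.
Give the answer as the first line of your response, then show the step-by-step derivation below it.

v0:inf,v1:10,v2:0,v3:inf,v4:inf,v5:inf,v6:26

step 1: dist = v0:inf,v1:10,v2:0,v3:inf,v4:inf,v5:inf,v6:inf
step 2: dist = v0:inf,v1:10,v2:0,v3:inf,v4:inf,v5:inf,v6:26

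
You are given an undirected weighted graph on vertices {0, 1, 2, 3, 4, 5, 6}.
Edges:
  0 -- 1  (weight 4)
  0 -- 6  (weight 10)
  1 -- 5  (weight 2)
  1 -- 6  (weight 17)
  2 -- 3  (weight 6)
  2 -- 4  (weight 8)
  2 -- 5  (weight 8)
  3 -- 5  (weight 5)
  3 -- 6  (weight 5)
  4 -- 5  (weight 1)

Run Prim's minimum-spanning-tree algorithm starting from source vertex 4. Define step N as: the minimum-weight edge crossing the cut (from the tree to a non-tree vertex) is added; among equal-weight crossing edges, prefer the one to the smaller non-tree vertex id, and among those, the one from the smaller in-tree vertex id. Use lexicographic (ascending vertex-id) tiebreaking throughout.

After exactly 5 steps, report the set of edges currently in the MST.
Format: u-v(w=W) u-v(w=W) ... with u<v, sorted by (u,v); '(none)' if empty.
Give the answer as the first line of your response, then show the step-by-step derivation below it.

0-1(w=4) 1-5(w=2) 3-5(w=5) 3-6(w=5) 4-5(w=1)

step 1: add edge 4-5 (w=1); MST = {4-5(w=1)}
step 2: add edge 1-5 (w=2); MST = {1-5(w=2) 4-5(w=1)}
step 3: add edge 0-1 (w=4); MST = {0-1(w=4) 1-5(w=2) 4-5(w=1)}
step 4: add edge 3-5 (w=5); MST = {0-1(w=4) 1-5(w=2) 3-5(w=5) 4-5(w=1)}
step 5: add edge 3-6 (w=5); MST = {0-1(w=4) 1-5(w=2) 3-5(w=5) 3-6(w=5) 4-5(w=1)}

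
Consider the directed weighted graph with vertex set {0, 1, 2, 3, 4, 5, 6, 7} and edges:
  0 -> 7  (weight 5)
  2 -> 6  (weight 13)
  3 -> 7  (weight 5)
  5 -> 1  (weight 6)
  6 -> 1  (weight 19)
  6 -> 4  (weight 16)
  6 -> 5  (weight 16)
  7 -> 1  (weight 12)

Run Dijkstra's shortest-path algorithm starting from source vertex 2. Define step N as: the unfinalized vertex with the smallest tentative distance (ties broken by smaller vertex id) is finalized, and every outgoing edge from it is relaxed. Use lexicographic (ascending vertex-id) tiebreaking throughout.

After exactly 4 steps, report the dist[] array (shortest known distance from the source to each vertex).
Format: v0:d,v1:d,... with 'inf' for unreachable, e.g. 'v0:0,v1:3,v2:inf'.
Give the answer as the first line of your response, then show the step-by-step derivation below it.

v0:inf,v1:32,v2:0,v3:inf,v4:29,v5:29,v6:13,v7:inf

step 1: dist = v0:inf,v1:inf,v2:0,v3:inf,v4:inf,v5:inf,v6:13,v7:inf
step 2: dist = v0:inf,v1:32,v2:0,v3:inf,v4:29,v5:29,v6:13,v7:inf
step 3: dist = v0:inf,v1:32,v2:0,v3:inf,v4:29,v5:29,v6:13,v7:inf
step 4: dist = v0:inf,v1:32,v2:0,v3:inf,v4:29,v5:29,v6:13,v7:inf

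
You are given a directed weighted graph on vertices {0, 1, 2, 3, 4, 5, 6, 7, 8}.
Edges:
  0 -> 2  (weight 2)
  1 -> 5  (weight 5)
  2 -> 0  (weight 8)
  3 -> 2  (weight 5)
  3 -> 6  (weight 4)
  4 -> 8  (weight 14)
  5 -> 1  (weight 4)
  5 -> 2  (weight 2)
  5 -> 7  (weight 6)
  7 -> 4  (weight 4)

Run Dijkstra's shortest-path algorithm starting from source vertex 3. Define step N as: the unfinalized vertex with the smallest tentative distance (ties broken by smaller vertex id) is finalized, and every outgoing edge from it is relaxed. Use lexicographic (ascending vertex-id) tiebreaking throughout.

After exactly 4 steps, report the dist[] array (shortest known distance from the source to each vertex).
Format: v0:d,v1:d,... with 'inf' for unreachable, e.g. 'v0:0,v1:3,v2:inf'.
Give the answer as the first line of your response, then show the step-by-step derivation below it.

v0:13,v1:inf,v2:5,v3:0,v4:inf,v5:inf,v6:4,v7:inf,v8:inf

step 1: dist = v0:inf,v1:inf,v2:5,v3:0,v4:inf,v5:inf,v6:4,v7:inf,v8:inf
step 2: dist = v0:inf,v1:inf,v2:5,v3:0,v4:inf,v5:inf,v6:4,v7:inf,v8:inf
step 3: dist = v0:13,v1:inf,v2:5,v3:0,v4:inf,v5:inf,v6:4,v7:inf,v8:inf
step 4: dist = v0:13,v1:inf,v2:5,v3:0,v4:inf,v5:inf,v6:4,v7:inf,v8:inf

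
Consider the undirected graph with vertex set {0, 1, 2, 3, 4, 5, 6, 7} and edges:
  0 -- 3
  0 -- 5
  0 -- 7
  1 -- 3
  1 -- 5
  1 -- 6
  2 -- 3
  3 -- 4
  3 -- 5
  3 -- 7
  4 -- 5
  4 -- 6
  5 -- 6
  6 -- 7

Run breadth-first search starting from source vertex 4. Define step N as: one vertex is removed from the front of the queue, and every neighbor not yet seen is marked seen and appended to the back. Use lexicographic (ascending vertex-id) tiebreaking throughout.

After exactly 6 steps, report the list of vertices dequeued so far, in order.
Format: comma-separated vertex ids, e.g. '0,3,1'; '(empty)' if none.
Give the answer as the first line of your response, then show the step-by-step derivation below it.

4,3,5,6,0,1

step 1: dequeue 4; queue=[3,5,6]; order=4
step 2: dequeue 3; queue=[5,6,0,1,2,7]; order=4,3
step 3: dequeue 5; queue=[6,0,1,2,7]; order=4,3,5
step 4: dequeue 6; queue=[0,1,2,7]; order=4,3,5,6
step 5: dequeue 0; queue=[1,2,7]; order=4,3,5,6,0
step 6: dequeue 1; queue=[2,7]; order=4,3,5,6,0,1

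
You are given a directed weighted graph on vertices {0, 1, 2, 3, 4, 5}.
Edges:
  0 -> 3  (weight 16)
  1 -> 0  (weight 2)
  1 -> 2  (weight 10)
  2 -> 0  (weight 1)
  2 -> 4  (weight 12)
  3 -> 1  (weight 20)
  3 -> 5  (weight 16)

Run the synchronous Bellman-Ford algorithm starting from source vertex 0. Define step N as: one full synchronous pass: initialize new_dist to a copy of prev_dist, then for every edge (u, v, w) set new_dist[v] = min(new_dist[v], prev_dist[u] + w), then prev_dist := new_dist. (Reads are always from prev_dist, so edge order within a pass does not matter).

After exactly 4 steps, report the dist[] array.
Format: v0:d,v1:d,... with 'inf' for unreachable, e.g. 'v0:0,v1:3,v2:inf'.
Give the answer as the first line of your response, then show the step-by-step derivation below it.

v0:0,v1:36,v2:46,v3:16,v4:58,v5:32

step 1: dist = v0:0,v1:inf,v2:inf,v3:16,v4:inf,v5:inf
step 2: dist = v0:0,v1:36,v2:inf,v3:16,v4:inf,v5:32
step 3: dist = v0:0,v1:36,v2:46,v3:16,v4:inf,v5:32
step 4: dist = v0:0,v1:36,v2:46,v3:16,v4:58,v5:32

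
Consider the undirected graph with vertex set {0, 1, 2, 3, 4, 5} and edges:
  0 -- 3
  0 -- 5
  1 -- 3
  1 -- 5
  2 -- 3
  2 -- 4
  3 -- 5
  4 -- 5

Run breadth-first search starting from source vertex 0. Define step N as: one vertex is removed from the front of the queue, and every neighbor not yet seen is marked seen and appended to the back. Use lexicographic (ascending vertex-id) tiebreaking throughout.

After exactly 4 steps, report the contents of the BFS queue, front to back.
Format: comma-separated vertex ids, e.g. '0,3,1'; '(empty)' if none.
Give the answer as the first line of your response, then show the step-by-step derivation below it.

2,4

step 1: dequeue 0; queue=[3,5]; order=0
step 2: dequeue 3; queue=[5,1,2]; order=0,3
step 3: dequeue 5; queue=[1,2,4]; order=0,3,5
step 4: dequeue 1; queue=[2,4]; order=0,3,5,1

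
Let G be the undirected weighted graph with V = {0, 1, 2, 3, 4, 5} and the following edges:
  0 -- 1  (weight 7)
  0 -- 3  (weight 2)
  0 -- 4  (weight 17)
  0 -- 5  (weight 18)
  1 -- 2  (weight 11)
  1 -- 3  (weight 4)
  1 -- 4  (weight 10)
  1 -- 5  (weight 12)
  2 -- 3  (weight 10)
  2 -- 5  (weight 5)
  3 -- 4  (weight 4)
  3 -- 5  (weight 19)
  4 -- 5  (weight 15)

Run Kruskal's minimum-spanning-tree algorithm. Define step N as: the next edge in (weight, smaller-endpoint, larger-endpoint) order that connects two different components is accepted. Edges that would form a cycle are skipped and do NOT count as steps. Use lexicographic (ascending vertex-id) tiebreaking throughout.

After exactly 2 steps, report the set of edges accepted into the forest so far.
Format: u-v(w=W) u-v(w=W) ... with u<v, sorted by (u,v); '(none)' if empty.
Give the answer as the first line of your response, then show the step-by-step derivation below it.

0-3(w=2) 1-3(w=4)

step 1: add edge 0-3 (w=2); MST = {0-3(w=2)}
step 2: add edge 1-3 (w=4); MST = {0-3(w=2) 1-3(w=4)}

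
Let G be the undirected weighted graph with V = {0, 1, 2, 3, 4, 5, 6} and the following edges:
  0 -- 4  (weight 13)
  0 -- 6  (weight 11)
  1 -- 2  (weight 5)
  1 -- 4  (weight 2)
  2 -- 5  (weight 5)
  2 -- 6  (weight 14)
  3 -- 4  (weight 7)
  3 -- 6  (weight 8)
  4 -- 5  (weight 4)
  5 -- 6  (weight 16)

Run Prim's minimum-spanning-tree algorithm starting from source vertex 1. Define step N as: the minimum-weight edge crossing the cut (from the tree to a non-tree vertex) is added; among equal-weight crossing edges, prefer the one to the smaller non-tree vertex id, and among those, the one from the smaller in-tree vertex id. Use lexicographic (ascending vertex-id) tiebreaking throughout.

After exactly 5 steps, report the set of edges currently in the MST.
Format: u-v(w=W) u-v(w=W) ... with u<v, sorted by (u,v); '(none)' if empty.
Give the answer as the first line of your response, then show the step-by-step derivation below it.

1-2(w=5) 1-4(w=2) 3-4(w=7) 3-6(w=8) 4-5(w=4)

step 1: add edge 1-4 (w=2); MST = {1-4(w=2)}
step 2: add edge 4-5 (w=4); MST = {1-4(w=2) 4-5(w=4)}
step 3: add edge 1-2 (w=5); MST = {1-2(w=5) 1-4(w=2) 4-5(w=4)}
step 4: add edge 3-4 (w=7); MST = {1-2(w=5) 1-4(w=2) 3-4(w=7) 4-5(w=4)}
step 5: add edge 3-6 (w=8); MST = {1-2(w=5) 1-4(w=2) 3-4(w=7) 3-6(w=8) 4-5(w=4)}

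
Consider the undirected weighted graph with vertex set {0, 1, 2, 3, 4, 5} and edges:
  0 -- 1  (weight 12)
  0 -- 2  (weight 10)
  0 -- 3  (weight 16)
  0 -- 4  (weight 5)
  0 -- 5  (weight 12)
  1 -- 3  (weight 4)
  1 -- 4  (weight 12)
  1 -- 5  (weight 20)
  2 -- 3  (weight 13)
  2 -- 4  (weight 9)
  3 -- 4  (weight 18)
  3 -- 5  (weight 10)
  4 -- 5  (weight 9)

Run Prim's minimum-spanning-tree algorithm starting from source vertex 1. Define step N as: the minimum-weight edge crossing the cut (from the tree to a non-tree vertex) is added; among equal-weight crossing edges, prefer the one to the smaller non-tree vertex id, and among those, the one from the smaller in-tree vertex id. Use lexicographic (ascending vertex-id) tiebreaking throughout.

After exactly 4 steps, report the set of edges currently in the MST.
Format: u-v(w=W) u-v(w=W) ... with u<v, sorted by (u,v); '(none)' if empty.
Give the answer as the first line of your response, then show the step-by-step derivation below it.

0-4(w=5) 1-3(w=4) 3-5(w=10) 4-5(w=9)

step 1: add edge 1-3 (w=4); MST = {1-3(w=4)}
step 2: add edge 3-5 (w=10); MST = {1-3(w=4) 3-5(w=10)}
step 3: add edge 4-5 (w=9); MST = {1-3(w=4) 3-5(w=10) 4-5(w=9)}
step 4: add edge 0-4 (w=5); MST = {0-4(w=5) 1-3(w=4) 3-5(w=10) 4-5(w=9)}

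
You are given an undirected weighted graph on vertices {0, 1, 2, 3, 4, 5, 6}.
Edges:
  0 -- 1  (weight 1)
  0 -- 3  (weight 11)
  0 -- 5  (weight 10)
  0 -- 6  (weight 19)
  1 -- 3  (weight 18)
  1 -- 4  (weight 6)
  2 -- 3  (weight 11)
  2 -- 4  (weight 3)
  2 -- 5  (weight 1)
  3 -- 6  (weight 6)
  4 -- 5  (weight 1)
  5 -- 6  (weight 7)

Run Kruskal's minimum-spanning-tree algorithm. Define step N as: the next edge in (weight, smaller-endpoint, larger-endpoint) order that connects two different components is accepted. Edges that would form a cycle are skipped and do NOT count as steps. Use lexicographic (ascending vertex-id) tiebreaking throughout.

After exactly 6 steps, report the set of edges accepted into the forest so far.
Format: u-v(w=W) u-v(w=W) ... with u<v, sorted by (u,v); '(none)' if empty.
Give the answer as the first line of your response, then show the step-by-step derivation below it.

0-1(w=1) 1-4(w=6) 2-5(w=1) 3-6(w=6) 4-5(w=1) 5-6(w=7)

step 1: add edge 0-1 (w=1); MST = {0-1(w=1)}
step 2: add edge 2-5 (w=1); MST = {0-1(w=1) 2-5(w=1)}
step 3: add edge 4-5 (w=1); MST = {0-1(w=1) 2-5(w=1) 4-5(w=1)}
step 4: add edge 1-4 (w=6); MST = {0-1(w=1) 1-4(w=6) 2-5(w=1) 4-5(w=1)}
step 5: add edge 3-6 (w=6); MST = {0-1(w=1) 1-4(w=6) 2-5(w=1) 3-6(w=6) 4-5(w=1)}
step 6: add edge 5-6 (w=7); MST = {0-1(w=1) 1-4(w=6) 2-5(w=1) 3-6(w=6) 4-5(w=1) 5-6(w=7)}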